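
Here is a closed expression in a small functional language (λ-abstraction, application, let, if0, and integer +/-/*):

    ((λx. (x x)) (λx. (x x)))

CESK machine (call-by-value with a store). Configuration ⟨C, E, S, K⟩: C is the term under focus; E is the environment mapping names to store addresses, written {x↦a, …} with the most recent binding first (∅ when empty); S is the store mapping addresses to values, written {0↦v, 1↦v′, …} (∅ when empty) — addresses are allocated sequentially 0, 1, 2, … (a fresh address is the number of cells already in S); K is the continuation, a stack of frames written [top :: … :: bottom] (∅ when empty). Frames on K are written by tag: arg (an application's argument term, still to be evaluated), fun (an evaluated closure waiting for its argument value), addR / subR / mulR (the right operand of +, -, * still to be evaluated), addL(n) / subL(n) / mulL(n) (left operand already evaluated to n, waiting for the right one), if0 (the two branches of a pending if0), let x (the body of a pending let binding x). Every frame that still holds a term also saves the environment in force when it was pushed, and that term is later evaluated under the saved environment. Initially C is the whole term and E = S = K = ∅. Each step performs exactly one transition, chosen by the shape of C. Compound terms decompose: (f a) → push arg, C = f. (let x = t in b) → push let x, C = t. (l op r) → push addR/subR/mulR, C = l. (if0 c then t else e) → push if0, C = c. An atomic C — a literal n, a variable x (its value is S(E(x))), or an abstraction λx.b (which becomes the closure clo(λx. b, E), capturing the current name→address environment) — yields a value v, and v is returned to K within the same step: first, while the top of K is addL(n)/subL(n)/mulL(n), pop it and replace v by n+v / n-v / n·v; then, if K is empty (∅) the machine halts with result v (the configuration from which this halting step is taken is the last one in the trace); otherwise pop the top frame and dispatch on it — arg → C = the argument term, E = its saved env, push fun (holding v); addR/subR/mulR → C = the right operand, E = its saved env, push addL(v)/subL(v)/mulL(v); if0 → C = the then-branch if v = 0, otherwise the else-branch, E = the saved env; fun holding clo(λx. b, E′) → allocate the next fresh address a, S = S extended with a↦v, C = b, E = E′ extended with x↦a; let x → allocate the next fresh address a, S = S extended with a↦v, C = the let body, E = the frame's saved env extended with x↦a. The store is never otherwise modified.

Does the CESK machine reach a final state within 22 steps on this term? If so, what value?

Answer: DIVERGES (no final state within 22 steps)

Machine steps:
[0] [C=((λx. (x x)) (λx. (x x))) | E=∅ | S=∅ | K=∅]
[1] [C=(λx. (x x)) | E=∅ | S=∅ | K=[arg]]
[2] [C=(λx. (x x)) | E=∅ | S=∅ | K=[fun]]
[3] [C=(x x) | E={x↦0} | S={0↦clo(λx. (x x), ∅)} | K=∅]
[4] [C=x | E={x↦0} | S={0↦clo(λx. (x x), ∅)} | K=[arg]]
[5] [C=x | E={x↦0} | S={0↦clo(λx. (x x), ∅)} | K=[fun]]
[6] [C=(x x) | E={x↦1} | S={0↦clo(λx. (x x), ∅), 1↦clo(λx. (x x), ∅)} | K=∅]
[7] [C=x | E={x↦1} | S={0↦clo(λx. (x x), ∅), 1↦clo(λx. (x x), ∅)} | K=[arg]]
[8] [C=x | E={x↦1} | S={0↦clo(λx. (x x), ∅), 1↦clo(λx. (x x), ∅)} | K=[fun]]
[9] [C=(x x) | E={x↦2} | S={0↦clo(λx. (x x), ∅), 1↦clo(λx. (x x), ∅), 2↦clo(λx. (x x), ∅)} | K=∅]
[10] [C=x | E={x↦2} | S={0↦clo(λx. (x x), ∅), 1↦clo(λx. (x x), ∅), 2↦clo(λx. (x x), ∅)} | K=[arg]]
[11] [C=x | E={x↦2} | S={0↦clo(λx. (x x), ∅), 1↦clo(λx. (x x), ∅), 2↦clo(λx. (x x), ∅)} | K=[fun]]
[12] [C=(x x) | E={x↦3} | S={0↦clo(λx. (x x), ∅), 1↦clo(λx. (x x), ∅), 2↦clo(λx. (x x), ∅), 3↦clo(λx. (x x), ∅)} | K=∅]
[13] [C=x | E={x↦3} | S={0↦clo(λx. (x x), ∅), 1↦clo(λx. (x x), ∅), 2↦clo(λx. (x x), ∅), 3↦clo(λx. (x x), ∅)} | K=[arg]]
[14] [C=x | E={x↦3} | S={0↦clo(λx. (x x), ∅), 1↦clo(λx. (x x), ∅), 2↦clo(λx. (x x), ∅), 3↦clo(λx. (x x), ∅)} | K=[fun]]
[15] [C=(x x) | E={x↦4} | S={0↦clo(λx. (x x), ∅), 1↦clo(λx. (x x), ∅), 2↦clo(λx. (x x), ∅), 3↦clo(λx. (x x), ∅), 4↦clo(λx. (x x), ∅)} | K=∅]
[16] [C=x | E={x↦4} | S={0↦clo(λx. (x x), ∅), 1↦clo(λx. (x x), ∅), 2↦clo(λx. (x x), ∅), 3↦clo(λx. (x x), ∅), 4↦clo(λx. (x x), ∅)} | K=[arg]]
[17] [C=x | E={x↦4} | S={0↦clo(λx. (x x), ∅), 1↦clo(λx. (x x), ∅), 2↦clo(λx. (x x), ∅), 3↦clo(λx. (x x), ∅), 4↦clo(λx. (x x), ∅)} | K=[fun]]
[18] [C=(x x) | E={x↦5} | S={0↦clo(λx. (x x), ∅), 1↦clo(λx. (x x), ∅), 2↦clo(λx. (x x), ∅), 3↦clo(λx. (x x), ∅), 4↦clo(λx. (x x), ∅), 5↦clo(λx. (x x), ∅)} | K=∅]
[19] [C=x | E={x↦5} | S={0↦clo(λx. (x x), ∅), 1↦clo(λx. (x x), ∅), 2↦clo(λx. (x x), ∅), 3↦clo(λx. (x x), ∅), 4↦clo(λx. (x x), ∅), 5↦clo(λx. (x x), ∅)} | K=[arg]]
[20] [C=x | E={x↦5} | S={0↦clo(λx. (x x), ∅), 1↦clo(λx. (x x), ∅), 2↦clo(λx. (x x), ∅), 3↦clo(λx. (x x), ∅), 4↦clo(λx. (x x), ∅), 5↦clo(λx. (x x), ∅)} | K=[fun]]
[21] [C=(x x) | E={x↦6} | S={0↦clo(λx. (x x), ∅), 1↦clo(λx. (x x), ∅), 2↦clo(λx. (x x), ∅), 3↦clo(λx. (x x), ∅), 4↦clo(λx. (x x), ∅), 5↦clo(λx. (x x), ∅), 6↦clo(λx. (x x), ∅)} | K=∅]
[22] [C=x | E={x↦6} | S={0↦clo(λx. (x x), ∅), 1↦clo(λx. (x x), ∅), 2↦clo(λx. (x x), ∅), 3↦clo(λx. (x x), ∅), 4↦clo(λx. (x x), ∅), 5↦clo(λx. (x x), ∅), 6↦clo(λx. (x x), ∅)} | K=[arg]]
→ 22 transitions taken and the configuration is still not final: no result within 22 steps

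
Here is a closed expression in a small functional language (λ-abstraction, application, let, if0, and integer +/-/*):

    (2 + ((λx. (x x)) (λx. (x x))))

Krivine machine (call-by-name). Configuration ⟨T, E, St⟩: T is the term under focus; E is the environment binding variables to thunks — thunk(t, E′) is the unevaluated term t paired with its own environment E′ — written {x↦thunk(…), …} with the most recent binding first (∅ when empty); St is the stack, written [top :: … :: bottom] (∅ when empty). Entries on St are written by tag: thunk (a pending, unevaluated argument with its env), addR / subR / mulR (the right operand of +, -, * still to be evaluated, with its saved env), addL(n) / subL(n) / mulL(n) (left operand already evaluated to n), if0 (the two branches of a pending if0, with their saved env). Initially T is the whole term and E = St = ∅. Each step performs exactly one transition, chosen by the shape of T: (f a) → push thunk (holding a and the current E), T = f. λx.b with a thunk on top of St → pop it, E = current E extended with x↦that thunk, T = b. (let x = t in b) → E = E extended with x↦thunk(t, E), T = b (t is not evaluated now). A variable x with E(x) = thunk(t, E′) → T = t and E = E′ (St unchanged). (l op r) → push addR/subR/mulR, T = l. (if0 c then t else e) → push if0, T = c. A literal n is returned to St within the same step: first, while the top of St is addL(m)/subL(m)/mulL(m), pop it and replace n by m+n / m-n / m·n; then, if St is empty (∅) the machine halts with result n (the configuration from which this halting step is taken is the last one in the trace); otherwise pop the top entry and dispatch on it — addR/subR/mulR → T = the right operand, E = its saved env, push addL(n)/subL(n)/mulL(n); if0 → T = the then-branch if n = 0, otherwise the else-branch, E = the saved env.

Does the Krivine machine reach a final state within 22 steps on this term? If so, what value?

t=0: [T=(2 + ((λx. (x x)) (λx. (x x)))) | E=∅ | St=∅]
t=1: [T=2 | E=∅ | St=[addR]]
t=2: [T=((λx. (x x)) (λx. (x x))) | E=∅ | St=[addL(2)]]
t=3: [T=(λx. (x x)) | E=∅ | St=[thunk :: addL(2)]]
t=4: [T=(x x) | E={x↦thunk((λx. (x x)), ∅)} | St=[addL(2)]]
t=5: [T=x | E={x↦thunk((λx. (x x)), ∅)} | St=[thunk :: addL(2)]]
t=6: [T=(λx. (x x)) | E=∅ | St=[thunk :: addL(2)]]
t=7: [T=(x x) | E={x↦thunk(x, {x↦thunk((λx. (x x)), ∅)})} | St=[addL(2)]]
t=8: [T=x | E={x↦thunk(x, {x↦thunk((λx. (x x)), ∅)})} | St=[thunk :: addL(2)]]
t=9: [T=x | E={x↦thunk((λx. (x x)), ∅)} | St=[thunk :: addL(2)]]
t=10: [T=(λx. (x x)) | E=∅ | St=[thunk :: addL(2)]]
t=11: [T=(x x) | E={x↦thunk(x, {x↦thunk(x, {x↦thunk((λx. (x x)), ∅)})})} | St=[addL(2)]]
t=12: [T=x | E={x↦thunk(x, {x↦thunk(x, {x↦thunk((λx. (x x)), ∅)})})} | St=[thunk :: addL(2)]]
t=13: [T=x | E={x↦thunk(x, {x↦thunk((λx. (x x)), ∅)})} | St=[thunk :: addL(2)]]
t=14: [T=x | E={x↦thunk((λx. (x x)), ∅)} | St=[thunk :: addL(2)]]
t=15: [T=(λx. (x x)) | E=∅ | St=[thunk :: addL(2)]]
t=16: [T=(x x) | E={x↦thunk(x, {x↦thunk(x, {x↦thunk(x, {x↦thunk((λx. (x x)), ∅)})})})} | St=[addL(2)]]
t=17: [T=x | E={x↦thunk(x, {x↦thunk(x, {x↦thunk(x, {x↦thunk((λx. (x x)), ∅)})})})} | St=[thunk :: addL(2)]]
t=18: [T=x | E={x↦thunk(x, {x↦thunk(x, {x↦thunk((λx. (x x)), ∅)})})} | St=[thunk :: addL(2)]]
t=19: [T=x | E={x↦thunk(x, {x↦thunk((λx. (x x)), ∅)})} | St=[thunk :: addL(2)]]
t=20: [T=x | E={x↦thunk((λx. (x x)), ∅)} | St=[thunk :: addL(2)]]
t=21: [T=(λx. (x x)) | E=∅ | St=[thunk :: addL(2)]]
t=22: [T=(x x) | E={x↦thunk(x, {x↦thunk(x, {x↦thunk(x, {x↦thunk(x, {x↦thunk((λx. (x x)), ∅)})})})})} | St=[addL(2)]]
→ 22 transitions taken and the configuration is still not final: no result within 22 steps

Answer: DIVERGES (no final state within 22 steps)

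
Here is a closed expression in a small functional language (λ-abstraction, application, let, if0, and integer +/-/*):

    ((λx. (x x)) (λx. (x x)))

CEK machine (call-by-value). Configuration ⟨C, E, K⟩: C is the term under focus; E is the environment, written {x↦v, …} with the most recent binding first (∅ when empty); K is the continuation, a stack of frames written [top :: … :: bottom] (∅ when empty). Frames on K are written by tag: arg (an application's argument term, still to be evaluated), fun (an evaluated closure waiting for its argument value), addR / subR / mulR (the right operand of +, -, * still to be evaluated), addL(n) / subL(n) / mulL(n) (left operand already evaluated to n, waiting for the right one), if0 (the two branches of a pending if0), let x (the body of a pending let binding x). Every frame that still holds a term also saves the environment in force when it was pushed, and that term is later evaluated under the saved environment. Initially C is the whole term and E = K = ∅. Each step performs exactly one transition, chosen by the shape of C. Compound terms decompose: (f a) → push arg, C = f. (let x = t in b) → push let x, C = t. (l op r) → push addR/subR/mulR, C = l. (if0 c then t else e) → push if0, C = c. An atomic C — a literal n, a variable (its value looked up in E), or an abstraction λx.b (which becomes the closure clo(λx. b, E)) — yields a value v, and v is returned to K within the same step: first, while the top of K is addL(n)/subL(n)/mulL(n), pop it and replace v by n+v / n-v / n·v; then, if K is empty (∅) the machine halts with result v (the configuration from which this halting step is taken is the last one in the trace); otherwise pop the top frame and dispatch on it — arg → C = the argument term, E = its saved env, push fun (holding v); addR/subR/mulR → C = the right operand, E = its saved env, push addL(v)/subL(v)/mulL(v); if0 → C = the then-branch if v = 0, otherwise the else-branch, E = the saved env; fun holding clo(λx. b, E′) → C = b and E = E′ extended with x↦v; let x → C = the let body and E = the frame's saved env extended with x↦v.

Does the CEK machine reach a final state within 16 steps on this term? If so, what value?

t=0: <C=((λx. (x x)) (λx. (x x))), E=∅, K=∅>
t=1: <C=(λx. (x x)), E=∅, K=[arg]>
t=2: <C=(λx. (x x)), E=∅, K=[fun]>
t=3: <C=(x x), E={x↦clo(λx. (x x), ∅)}, K=∅>
t=4: <C=x, E={x↦clo(λx. (x x), ∅)}, K=[arg]>
t=5: <C=x, E={x↦clo(λx. (x x), ∅)}, K=[fun]>
… configuration repeats with period 3 (steps 3–5 recur indefinitely) …

Answer: DIVERGES (no final state within 16 steps)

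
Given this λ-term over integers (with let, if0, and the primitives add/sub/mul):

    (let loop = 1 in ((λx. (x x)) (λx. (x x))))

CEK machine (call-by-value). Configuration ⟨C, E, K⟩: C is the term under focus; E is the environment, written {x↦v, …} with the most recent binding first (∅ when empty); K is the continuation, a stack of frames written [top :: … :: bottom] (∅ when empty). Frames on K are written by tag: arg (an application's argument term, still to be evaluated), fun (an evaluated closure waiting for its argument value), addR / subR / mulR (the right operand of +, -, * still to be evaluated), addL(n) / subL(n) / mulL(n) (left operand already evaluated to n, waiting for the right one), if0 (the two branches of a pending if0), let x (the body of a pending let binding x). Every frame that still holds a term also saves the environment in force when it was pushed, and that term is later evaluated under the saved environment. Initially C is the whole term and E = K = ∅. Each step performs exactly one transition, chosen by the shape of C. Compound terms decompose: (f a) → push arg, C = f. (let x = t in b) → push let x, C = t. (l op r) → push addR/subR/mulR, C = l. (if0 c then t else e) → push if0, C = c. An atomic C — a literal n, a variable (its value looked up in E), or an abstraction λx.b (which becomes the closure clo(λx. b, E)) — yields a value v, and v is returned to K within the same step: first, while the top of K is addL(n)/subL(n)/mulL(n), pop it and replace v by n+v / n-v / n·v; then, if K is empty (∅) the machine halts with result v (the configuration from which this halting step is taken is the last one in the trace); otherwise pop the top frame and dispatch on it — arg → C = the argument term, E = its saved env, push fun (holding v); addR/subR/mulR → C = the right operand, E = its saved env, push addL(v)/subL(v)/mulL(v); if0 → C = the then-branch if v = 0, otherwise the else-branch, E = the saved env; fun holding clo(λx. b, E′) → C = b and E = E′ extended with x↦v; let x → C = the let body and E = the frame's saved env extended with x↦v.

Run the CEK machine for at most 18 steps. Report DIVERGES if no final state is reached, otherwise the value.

0. [C=(let loop = 1 in ((λx. (x x)) (λx. (x x)))) | E=∅ | K=∅]
1. [C=1 | E=∅ | K=[let loop]]
2. [C=((λx. (x x)) (λx. (x x))) | E={loop↦1} | K=∅]
3. [C=(λx. (x x)) | E={loop↦1} | K=[arg]]
4. [C=(λx. (x x)) | E={loop↦1} | K=[fun]]
5. [C=(x x) | E={x↦clo(λx. (x x), {loop↦1}), loop↦1} | K=∅]
6. [C=x | E={x↦clo(λx. (x x), {loop↦1}), loop↦1} | K=[arg]]
7. [C=x | E={x↦clo(λx. (x x), {loop↦1}), loop↦1} | K=[fun]]
… configuration repeats with period 3 (steps 5–7 recur indefinitely) …

Answer: DIVERGES (no final state within 18 steps)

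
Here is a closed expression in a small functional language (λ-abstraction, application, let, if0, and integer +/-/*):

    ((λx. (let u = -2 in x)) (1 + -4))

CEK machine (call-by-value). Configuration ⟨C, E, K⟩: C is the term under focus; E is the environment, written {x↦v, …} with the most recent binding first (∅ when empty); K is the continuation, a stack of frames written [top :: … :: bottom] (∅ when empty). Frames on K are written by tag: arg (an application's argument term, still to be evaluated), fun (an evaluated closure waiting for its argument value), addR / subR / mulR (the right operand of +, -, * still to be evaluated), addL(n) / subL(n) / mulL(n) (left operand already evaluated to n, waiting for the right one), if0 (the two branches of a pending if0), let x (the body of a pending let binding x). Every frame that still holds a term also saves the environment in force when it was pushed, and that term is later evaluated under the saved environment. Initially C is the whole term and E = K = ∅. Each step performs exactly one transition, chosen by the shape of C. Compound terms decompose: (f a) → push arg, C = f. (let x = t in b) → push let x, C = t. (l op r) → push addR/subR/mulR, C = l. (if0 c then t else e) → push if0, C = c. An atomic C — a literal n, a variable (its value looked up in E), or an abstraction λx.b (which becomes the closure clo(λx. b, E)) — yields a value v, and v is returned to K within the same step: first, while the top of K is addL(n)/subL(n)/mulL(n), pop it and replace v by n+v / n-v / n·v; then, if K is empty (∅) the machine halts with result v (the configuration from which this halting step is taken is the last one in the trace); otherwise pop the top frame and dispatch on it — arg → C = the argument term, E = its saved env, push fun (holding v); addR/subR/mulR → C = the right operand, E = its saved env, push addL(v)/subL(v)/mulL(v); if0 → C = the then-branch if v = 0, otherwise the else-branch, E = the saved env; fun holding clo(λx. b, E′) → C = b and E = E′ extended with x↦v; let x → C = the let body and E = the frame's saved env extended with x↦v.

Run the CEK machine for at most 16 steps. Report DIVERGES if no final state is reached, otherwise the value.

0. [C=((λx. (let u = -2 in x)) (1 + -4)) | E=∅ | K=∅]
1. [C=(λx. (let u = -2 in x)) | E=∅ | K=[arg]]
2. [C=(1 + -4) | E=∅ | K=[fun]]
3. [C=1 | E=∅ | K=[addR :: fun]]
4. [C=-4 | E=∅ | K=[addL(1) :: fun]]
5. [C=(let u = -2 in x) | E={x↦-3} | K=∅]
6. [C=-2 | E={x↦-3} | K=[let u]]
7. [C=x | E={u↦-2, x↦-3} | K=∅]
→ final value -3

Answer: -3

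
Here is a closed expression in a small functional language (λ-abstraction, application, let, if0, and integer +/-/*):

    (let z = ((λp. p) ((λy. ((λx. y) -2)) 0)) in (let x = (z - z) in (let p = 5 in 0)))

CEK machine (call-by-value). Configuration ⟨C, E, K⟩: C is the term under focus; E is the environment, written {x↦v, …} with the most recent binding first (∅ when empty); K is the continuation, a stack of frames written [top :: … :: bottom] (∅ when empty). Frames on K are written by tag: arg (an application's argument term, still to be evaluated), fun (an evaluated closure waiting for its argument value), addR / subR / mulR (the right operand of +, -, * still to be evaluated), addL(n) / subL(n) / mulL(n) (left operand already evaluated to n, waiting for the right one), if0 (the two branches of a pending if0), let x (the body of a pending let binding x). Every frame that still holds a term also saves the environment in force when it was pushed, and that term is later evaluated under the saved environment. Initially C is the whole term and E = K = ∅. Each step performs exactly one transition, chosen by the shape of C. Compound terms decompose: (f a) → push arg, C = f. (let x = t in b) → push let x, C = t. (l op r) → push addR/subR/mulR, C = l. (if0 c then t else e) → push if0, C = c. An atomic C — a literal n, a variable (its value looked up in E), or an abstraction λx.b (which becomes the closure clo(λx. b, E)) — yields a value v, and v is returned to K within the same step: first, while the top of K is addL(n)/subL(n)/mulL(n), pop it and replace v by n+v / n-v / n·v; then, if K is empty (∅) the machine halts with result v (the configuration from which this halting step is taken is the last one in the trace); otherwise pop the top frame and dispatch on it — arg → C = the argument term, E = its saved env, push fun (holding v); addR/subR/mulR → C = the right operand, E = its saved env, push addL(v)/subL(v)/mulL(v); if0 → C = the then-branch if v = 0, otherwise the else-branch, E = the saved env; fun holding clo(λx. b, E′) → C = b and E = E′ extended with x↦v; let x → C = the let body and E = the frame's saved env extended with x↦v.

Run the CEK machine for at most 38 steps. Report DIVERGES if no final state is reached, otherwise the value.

t=0: ⟨C=(let z = ((λp. p) ((λy. ((λx. y) -2)) 0)) in (let x = (z - z) in (let p = 5 in 0))); E=∅; K=∅⟩
t=1: ⟨C=((λp. p) ((λy. ((λx. y) -2)) 0)); E=∅; K=[let z]⟩
t=2: ⟨C=(λp. p); E=∅; K=[arg :: let z]⟩
t=3: ⟨C=((λy. ((λx. y) -2)) 0); E=∅; K=[fun :: let z]⟩
t=4: ⟨C=(λy. ((λx. y) -2)); E=∅; K=[arg :: fun :: let z]⟩
t=5: ⟨C=0; E=∅; K=[fun :: fun :: let z]⟩
t=6: ⟨C=((λx. y) -2); E={y↦0}; K=[fun :: let z]⟩
t=7: ⟨C=(λx. y); E={y↦0}; K=[arg :: fun :: let z]⟩
t=8: ⟨C=-2; E={y↦0}; K=[fun :: fun :: let z]⟩
t=9: ⟨C=y; E={x↦-2, y↦0}; K=[fun :: let z]⟩
t=10: ⟨C=p; E={p↦0}; K=[let z]⟩
t=11: ⟨C=(let x = (z - z) in (let p = 5 in 0)); E={z↦0}; K=∅⟩
t=12: ⟨C=(z - z); E={z↦0}; K=[let x]⟩
t=13: ⟨C=z; E={z↦0}; K=[subR :: let x]⟩
t=14: ⟨C=z; E={z↦0}; K=[subL(0) :: let x]⟩
t=15: ⟨C=(let p = 5 in 0); E={x↦0, z↦0}; K=∅⟩
t=16: ⟨C=5; E={x↦0, z↦0}; K=[let p]⟩
t=17: ⟨C=0; E={p↦5, x↦0, z↦0}; K=∅⟩
→ final value 0

Answer: 0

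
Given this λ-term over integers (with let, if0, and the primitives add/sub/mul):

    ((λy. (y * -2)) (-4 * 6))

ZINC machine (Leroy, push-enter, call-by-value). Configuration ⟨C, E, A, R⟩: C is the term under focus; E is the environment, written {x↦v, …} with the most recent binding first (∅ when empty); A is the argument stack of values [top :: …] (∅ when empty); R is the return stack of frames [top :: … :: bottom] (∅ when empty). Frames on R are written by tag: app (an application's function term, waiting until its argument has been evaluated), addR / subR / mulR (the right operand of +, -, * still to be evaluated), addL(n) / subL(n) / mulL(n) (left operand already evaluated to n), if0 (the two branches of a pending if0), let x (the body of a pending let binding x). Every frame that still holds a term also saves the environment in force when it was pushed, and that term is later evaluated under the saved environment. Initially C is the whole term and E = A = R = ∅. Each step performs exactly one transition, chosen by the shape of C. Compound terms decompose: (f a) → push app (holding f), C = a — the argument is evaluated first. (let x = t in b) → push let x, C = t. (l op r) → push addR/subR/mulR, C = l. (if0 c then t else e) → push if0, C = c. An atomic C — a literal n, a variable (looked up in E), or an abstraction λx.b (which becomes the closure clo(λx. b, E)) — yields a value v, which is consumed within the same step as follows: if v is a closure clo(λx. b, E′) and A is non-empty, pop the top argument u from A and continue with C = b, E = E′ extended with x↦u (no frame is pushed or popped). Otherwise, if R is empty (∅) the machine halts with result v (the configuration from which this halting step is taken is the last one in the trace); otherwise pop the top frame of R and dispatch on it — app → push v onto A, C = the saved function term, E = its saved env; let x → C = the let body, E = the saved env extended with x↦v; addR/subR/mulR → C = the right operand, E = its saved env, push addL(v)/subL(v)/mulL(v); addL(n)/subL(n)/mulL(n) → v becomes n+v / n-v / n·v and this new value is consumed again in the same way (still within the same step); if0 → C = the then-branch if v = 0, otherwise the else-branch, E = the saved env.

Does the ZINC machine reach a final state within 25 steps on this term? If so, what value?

t=0: <C=((λy. (y * -2)) (-4 * 6)), E=∅, A=∅, R=∅>
t=1: <C=(-4 * 6), E=∅, A=∅, R=[app]>
t=2: <C=-4, E=∅, A=∅, R=[mulR :: app]>
t=3: <C=6, E=∅, A=∅, R=[mulL(-4) :: app]>
t=4: <C=(λy. (y * -2)), E=∅, A=[-24], R=∅>
t=5: <C=(y * -2), E={y↦-24}, A=∅, R=∅>
t=6: <C=y, E={y↦-24}, A=∅, R=[mulR]>
t=7: <C=-2, E={y↦-24}, A=∅, R=[mulL(-24)]>
→ final value 48

Answer: 48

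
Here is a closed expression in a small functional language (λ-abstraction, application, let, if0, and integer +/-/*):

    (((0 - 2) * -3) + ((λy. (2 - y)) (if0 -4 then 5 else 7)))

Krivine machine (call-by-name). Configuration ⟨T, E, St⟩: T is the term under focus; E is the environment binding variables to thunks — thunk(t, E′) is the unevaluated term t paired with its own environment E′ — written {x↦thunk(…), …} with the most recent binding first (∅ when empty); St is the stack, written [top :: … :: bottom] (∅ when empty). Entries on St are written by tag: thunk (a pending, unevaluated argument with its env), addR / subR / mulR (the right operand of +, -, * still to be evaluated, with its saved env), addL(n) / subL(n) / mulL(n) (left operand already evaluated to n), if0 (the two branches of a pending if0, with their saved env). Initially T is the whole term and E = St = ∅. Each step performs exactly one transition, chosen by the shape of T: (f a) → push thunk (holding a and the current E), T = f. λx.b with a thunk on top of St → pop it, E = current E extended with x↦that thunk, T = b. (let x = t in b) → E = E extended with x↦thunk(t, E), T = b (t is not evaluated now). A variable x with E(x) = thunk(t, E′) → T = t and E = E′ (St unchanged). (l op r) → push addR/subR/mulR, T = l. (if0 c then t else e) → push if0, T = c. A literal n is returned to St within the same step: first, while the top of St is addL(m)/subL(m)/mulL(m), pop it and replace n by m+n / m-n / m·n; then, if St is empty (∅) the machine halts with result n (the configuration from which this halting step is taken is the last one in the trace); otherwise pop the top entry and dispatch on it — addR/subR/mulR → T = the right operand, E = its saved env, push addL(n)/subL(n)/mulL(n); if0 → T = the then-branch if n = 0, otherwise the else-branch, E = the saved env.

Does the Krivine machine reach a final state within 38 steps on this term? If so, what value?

0. ⟨T=(((0 - 2) * -3) + ((λy. (2 - y)) (if0 -4 then 5 else 7))); E=∅; St=∅⟩
1. ⟨T=((0 - 2) * -3); E=∅; St=[addR]⟩
2. ⟨T=(0 - 2); E=∅; St=[mulR :: addR]⟩
3. ⟨T=0; E=∅; St=[subR :: mulR :: addR]⟩
4. ⟨T=2; E=∅; St=[subL(0) :: mulR :: addR]⟩
5. ⟨T=-3; E=∅; St=[mulL(-2) :: addR]⟩
6. ⟨T=((λy. (2 - y)) (if0 -4 then 5 else 7)); E=∅; St=[addL(6)]⟩
7. ⟨T=(λy. (2 - y)); E=∅; St=[thunk :: addL(6)]⟩
8. ⟨T=(2 - y); E={y↦thunk((if0 -4 then 5 else 7), ∅)}; St=[addL(6)]⟩
9. ⟨T=2; E={y↦thunk((if0 -4 then 5 else 7), ∅)}; St=[subR :: addL(6)]⟩
10. ⟨T=y; E={y↦thunk((if0 -4 then 5 else 7), ∅)}; St=[subL(2) :: addL(6)]⟩
11. ⟨T=(if0 -4 then 5 else 7); E=∅; St=[subL(2) :: addL(6)]⟩
12. ⟨T=-4; E=∅; St=[if0 :: subL(2) :: addL(6)]⟩
13. ⟨T=7; E=∅; St=[subL(2) :: addL(6)]⟩
→ final value 1

Answer: 1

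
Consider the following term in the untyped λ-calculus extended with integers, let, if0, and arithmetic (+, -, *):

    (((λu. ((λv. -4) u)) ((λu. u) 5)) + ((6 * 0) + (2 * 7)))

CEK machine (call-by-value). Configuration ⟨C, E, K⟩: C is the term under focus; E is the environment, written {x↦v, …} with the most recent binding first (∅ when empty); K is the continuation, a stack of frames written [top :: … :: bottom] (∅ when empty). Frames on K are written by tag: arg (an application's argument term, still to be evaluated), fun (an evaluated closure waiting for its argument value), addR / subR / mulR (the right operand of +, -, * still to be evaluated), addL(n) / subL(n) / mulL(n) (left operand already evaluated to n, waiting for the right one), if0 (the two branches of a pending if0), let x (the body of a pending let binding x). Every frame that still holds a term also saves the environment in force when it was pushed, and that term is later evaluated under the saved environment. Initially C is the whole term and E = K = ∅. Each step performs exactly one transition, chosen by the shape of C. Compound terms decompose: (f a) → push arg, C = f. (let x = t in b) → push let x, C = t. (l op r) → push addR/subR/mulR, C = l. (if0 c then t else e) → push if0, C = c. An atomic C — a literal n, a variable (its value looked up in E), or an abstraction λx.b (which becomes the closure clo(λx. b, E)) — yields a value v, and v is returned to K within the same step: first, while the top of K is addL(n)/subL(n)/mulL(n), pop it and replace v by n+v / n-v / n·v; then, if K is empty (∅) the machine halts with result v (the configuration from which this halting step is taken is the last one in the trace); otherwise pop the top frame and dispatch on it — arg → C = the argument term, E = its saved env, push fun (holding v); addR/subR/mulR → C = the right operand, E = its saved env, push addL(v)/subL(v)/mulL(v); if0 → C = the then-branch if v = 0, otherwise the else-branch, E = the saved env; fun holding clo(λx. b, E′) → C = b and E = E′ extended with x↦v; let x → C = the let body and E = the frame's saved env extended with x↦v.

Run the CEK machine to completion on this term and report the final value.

Answer: 10

Machine steps:
0. ⟨C=(((λu. ((λv. -4) u)) ((λu. u) 5)) + ((6 * 0) + (2 * 7))); E=∅; K=∅⟩
1. ⟨C=((λu. ((λv. -4) u)) ((λu. u) 5)); E=∅; K=[addR]⟩
2. ⟨C=(λu. ((λv. -4) u)); E=∅; K=[arg :: addR]⟩
3. ⟨C=((λu. u) 5); E=∅; K=[fun :: addR]⟩
4. ⟨C=(λu. u); E=∅; K=[arg :: fun :: addR]⟩
5. ⟨C=5; E=∅; K=[fun :: fun :: addR]⟩
6. ⟨C=u; E={u↦5}; K=[fun :: addR]⟩
7. ⟨C=((λv. -4) u); E={u↦5}; K=[addR]⟩
8. ⟨C=(λv. -4); E={u↦5}; K=[arg :: addR]⟩
9. ⟨C=u; E={u↦5}; K=[fun :: addR]⟩
10. ⟨C=-4; E={v↦5, u↦5}; K=[addR]⟩
11. ⟨C=((6 * 0) + (2 * 7)); E=∅; K=[addL(-4)]⟩
12. ⟨C=(6 * 0); E=∅; K=[addR :: addL(-4)]⟩
13. ⟨C=6; E=∅; K=[mulR :: addR :: addL(-4)]⟩
14. ⟨C=0; E=∅; K=[mulL(6) :: addR :: addL(-4)]⟩
15. ⟨C=(2 * 7); E=∅; K=[addL(0) :: addL(-4)]⟩
16. ⟨C=2; E=∅; K=[mulR :: addL(0) :: addL(-4)]⟩
17. ⟨C=7; E=∅; K=[mulL(2) :: addL(0) :: addL(-4)]⟩
→ final value 10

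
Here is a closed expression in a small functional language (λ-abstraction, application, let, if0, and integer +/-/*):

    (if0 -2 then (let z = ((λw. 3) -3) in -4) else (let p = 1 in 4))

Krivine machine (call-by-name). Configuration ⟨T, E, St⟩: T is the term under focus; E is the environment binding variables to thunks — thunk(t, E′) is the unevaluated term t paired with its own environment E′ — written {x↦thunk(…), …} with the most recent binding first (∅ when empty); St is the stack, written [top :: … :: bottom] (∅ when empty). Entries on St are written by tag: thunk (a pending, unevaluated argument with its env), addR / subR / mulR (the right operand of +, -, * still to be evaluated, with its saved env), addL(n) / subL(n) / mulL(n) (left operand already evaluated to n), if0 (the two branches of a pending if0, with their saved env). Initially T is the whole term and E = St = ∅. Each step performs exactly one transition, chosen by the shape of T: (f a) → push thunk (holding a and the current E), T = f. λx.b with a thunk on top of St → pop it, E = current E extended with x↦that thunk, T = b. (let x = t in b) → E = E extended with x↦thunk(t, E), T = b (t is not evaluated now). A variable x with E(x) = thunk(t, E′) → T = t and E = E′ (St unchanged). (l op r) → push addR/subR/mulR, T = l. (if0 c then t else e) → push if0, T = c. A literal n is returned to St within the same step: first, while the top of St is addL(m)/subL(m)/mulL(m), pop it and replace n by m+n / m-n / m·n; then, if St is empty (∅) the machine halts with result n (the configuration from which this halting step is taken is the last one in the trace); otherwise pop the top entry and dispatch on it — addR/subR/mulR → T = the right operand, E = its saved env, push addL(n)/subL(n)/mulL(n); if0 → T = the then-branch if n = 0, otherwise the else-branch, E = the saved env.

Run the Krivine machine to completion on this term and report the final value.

[0] [T=(if0 -2 then (let z = ((λw. 3) -3) in -4) else (let p = 1 in 4)) | E=∅ | St=∅]
[1] [T=-2 | E=∅ | St=[if0]]
[2] [T=(let p = 1 in 4) | E=∅ | St=∅]
[3] [T=4 | E={p↦thunk(1, ∅)} | St=∅]
→ final value 4

Answer: 4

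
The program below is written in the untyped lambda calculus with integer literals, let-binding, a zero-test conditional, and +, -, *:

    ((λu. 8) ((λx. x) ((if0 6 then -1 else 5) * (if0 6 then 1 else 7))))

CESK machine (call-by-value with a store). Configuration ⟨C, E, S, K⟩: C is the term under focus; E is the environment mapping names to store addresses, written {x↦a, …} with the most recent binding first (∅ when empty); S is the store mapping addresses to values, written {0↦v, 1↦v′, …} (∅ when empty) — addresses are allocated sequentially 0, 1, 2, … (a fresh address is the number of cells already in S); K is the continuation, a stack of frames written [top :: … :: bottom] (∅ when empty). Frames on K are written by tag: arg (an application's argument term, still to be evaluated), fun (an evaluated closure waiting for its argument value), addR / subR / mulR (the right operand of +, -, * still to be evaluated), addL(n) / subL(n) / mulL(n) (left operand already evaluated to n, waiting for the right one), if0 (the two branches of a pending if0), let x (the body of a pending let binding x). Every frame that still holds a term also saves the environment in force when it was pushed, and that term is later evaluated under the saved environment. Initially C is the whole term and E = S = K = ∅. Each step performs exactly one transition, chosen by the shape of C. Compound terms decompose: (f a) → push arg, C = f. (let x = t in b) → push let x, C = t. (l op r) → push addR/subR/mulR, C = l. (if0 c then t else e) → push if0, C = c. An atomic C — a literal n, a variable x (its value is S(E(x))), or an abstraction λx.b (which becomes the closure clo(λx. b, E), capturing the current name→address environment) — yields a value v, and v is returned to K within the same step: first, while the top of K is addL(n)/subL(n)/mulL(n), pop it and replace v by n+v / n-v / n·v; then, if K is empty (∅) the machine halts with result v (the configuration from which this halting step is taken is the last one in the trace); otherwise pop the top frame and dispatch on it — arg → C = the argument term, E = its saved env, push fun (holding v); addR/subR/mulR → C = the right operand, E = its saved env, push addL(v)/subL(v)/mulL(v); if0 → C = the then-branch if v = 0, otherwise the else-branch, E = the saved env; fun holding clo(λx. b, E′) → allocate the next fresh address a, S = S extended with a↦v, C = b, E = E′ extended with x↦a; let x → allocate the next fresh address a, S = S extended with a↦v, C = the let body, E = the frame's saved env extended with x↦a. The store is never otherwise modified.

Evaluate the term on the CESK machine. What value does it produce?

t=0: <C=((λu. 8) ((λx. x) ((if0 6 then -1 else 5) * (if0 6 then 1 else 7)))), E=∅, S=∅, K=∅>
t=1: <C=(λu. 8), E=∅, S=∅, K=[arg]>
t=2: <C=((λx. x) ((if0 6 then -1 else 5) * (if0 6 then 1 else 7))), E=∅, S=∅, K=[fun]>
t=3: <C=(λx. x), E=∅, S=∅, K=[arg :: fun]>
t=4: <C=((if0 6 then -1 else 5) * (if0 6 then 1 else 7)), E=∅, S=∅, K=[fun :: fun]>
t=5: <C=(if0 6 then -1 else 5), E=∅, S=∅, K=[mulR :: fun :: fun]>
t=6: <C=6, E=∅, S=∅, K=[if0 :: mulR :: fun :: fun]>
t=7: <C=5, E=∅, S=∅, K=[mulR :: fun :: fun]>
t=8: <C=(if0 6 then 1 else 7), E=∅, S=∅, K=[mulL(5) :: fun :: fun]>
t=9: <C=6, E=∅, S=∅, K=[if0 :: mulL(5) :: fun :: fun]>
t=10: <C=7, E=∅, S=∅, K=[mulL(5) :: fun :: fun]>
t=11: <C=x, E={x↦0}, S={0↦35}, K=[fun]>
t=12: <C=8, E={u↦1}, S={0↦35, 1↦35}, K=∅>
→ final value 8

Answer: 8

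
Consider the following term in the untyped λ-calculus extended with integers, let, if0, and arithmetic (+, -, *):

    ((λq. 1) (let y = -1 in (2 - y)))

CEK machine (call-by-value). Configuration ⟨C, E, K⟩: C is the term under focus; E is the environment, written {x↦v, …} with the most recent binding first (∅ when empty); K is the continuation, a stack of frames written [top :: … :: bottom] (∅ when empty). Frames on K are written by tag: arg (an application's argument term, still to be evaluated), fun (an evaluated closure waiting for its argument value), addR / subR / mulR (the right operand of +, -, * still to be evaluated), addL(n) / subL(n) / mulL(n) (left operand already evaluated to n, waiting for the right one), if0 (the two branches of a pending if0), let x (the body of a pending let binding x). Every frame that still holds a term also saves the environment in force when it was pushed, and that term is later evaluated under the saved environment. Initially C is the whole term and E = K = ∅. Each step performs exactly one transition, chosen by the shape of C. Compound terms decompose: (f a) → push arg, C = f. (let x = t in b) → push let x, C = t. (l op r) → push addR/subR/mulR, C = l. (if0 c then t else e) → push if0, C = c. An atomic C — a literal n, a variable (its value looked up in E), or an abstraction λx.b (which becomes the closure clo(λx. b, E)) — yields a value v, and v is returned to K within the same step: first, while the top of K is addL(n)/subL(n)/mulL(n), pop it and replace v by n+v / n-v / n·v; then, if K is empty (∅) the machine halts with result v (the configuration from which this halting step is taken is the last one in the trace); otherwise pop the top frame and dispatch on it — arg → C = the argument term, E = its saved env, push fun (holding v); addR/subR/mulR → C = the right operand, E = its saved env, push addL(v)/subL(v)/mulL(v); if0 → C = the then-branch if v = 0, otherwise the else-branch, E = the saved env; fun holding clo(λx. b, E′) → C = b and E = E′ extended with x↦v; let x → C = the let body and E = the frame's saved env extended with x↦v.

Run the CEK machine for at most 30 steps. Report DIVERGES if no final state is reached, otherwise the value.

t=0: <C=((λq. 1) (let y = -1 in (2 - y))), E=∅, K=∅>
t=1: <C=(λq. 1), E=∅, K=[arg]>
t=2: <C=(let y = -1 in (2 - y)), E=∅, K=[fun]>
t=3: <C=-1, E=∅, K=[let y :: fun]>
t=4: <C=(2 - y), E={y↦-1}, K=[fun]>
t=5: <C=2, E={y↦-1}, K=[subR :: fun]>
t=6: <C=y, E={y↦-1}, K=[subL(2) :: fun]>
t=7: <C=1, E={q↦3}, K=∅>
→ final value 1

Answer: 1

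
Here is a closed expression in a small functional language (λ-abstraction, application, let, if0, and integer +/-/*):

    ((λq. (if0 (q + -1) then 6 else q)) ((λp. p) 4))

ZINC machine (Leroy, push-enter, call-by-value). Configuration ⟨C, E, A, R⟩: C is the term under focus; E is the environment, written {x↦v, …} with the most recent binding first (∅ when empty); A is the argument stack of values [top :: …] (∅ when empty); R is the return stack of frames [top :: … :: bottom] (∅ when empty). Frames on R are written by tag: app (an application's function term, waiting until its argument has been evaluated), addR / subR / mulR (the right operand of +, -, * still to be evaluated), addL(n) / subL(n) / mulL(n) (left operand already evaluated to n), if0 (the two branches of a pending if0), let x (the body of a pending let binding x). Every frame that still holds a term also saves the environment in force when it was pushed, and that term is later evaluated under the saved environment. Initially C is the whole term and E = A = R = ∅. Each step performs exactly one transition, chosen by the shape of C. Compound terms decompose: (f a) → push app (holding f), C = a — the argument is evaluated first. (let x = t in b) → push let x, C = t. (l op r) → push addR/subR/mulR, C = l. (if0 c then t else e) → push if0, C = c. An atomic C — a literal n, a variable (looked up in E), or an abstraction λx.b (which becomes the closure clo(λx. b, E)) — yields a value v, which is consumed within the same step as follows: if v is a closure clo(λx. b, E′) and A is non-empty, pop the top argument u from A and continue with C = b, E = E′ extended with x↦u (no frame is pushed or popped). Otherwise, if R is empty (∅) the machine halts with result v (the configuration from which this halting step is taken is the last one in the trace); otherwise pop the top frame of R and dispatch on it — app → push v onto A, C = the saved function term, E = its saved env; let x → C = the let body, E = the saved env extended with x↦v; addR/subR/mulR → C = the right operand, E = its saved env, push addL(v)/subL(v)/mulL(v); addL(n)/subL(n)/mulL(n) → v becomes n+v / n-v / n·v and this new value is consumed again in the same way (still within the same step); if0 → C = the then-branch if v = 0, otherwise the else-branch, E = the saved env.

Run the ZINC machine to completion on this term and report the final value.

step 0: ⟨C=((λq. (if0 (q + -1) then 6 else q)) ((λp. p) 4)); E=∅; A=∅; R=∅⟩
step 1: ⟨C=((λp. p) 4); E=∅; A=∅; R=[app]⟩
step 2: ⟨C=4; E=∅; A=∅; R=[app :: app]⟩
step 3: ⟨C=(λp. p); E=∅; A=[4]; R=[app]⟩
step 4: ⟨C=p; E={p↦4}; A=∅; R=[app]⟩
step 5: ⟨C=(λq. (if0 (q + -1) then 6 else q)); E=∅; A=[4]; R=∅⟩
step 6: ⟨C=(if0 (q + -1) then 6 else q); E={q↦4}; A=∅; R=∅⟩
step 7: ⟨C=(q + -1); E={q↦4}; A=∅; R=[if0]⟩
step 8: ⟨C=q; E={q↦4}; A=∅; R=[addR :: if0]⟩
step 9: ⟨C=-1; E={q↦4}; A=∅; R=[addL(4) :: if0]⟩
step 10: ⟨C=q; E={q↦4}; A=∅; R=∅⟩
→ final value 4

Answer: 4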